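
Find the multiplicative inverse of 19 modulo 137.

gcd(137, 19) = 1  (137 = 7·19 + 4, 19 = 4·4 + 3, 4 = 1·3 + 1, 3 = 3·1).
Back-substituting, 19·(-36) + 137·(5) = 1.
So 19·-36 ≡ 1 (mod 137), and -36 mod 137 = 101.

101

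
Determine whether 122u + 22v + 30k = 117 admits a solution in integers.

gcd(122, 22) = 2  (122 = 5*22 + 12, 22 = 1*12 + 10, 12 = 1*10 + 2, 10 = 5*2).
gcd(2, 30) = 2.
2 does not divide 117 (remainder 1), so no integer solutions.

no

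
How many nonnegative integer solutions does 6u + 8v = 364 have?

gcd(8, 6) = 2  (8 = 1×6 + 2, 6 = 3×2).
Back-substituting, 6×(-1) + 8×(1) = 2.
Scale by 182: one solution is (-182, 182). Reduce u mod 4: (2, 44).
General: u = 2 + 4t, v = 44 - 3t.
u ≥ 0 ⇒ t ≥ 0; v ≥ 0 ⇒ t ≤ 14. So t ∈ [0, 14]: 15 solutions.

15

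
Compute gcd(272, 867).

17

gcd(867, 272) = 17  (867 = 3×272 + 51, 272 = 5×51 + 17, 51 = 3×17).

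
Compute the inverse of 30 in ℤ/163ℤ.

125

gcd(163, 30) = 1.
By Bézout, 30·(-38) + 163·(7) = 1.
So 30·-38 ≡ 1 (mod 163), and -38 mod 163 = 125.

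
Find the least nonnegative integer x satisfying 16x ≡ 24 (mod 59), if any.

31

gcd(59, 16) = 1  (59 = 3·16 + 11, 16 = 1·11 + 5, 11 = 2·5 + 1, 5 = 5·1).
1 divides 24, so solutions exist.
Back-substituting, 16·(-11) + 59·(3) = 1.
So 16·(-11) ≡ 1 (mod 59); multiply by 24: x ≡ -264 (mod 59).
Smallest nonnegative: x = -264 mod 59 = 31.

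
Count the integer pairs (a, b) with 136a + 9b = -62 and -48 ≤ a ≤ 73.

gcd(136, 9) = 1.
By Bézout, 136×(1) + 9×(-15) = 1.
Particular solution: (1, -22).
General solution: a = 1 + 9t, b = -22 - 136t for integer t.
-48 ≤ 1 + 9t ≤ 73 gives t ∈ [-5, 8], which is 14 values.

14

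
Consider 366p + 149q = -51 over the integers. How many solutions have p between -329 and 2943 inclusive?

gcd(366, 149):
  366 = 2·149 + 68
  149 = 2·68 + 13
  68 = 5·13 + 3
  13 = 4·3 + 1
  3 = 3·1
so gcd(366, 149) = 1.
Back-substitute for Bézout coefficients:
  1 = 13 - 4·3
  ... = 366·(-46) + 149·(113)
Scale by -51: particular solution (2346, -5763); reduce p mod 149: (111, -273).
General solution: p = 111 + 149t, q = -273 - 366t for integer t.
-329 ≤ 111 + 149t ≤ 2943 gives t ∈ [-2, 19], which is 22 values.

22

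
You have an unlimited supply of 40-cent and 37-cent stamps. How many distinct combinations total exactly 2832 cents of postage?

Need nonnegative integers with 40j + 37k = 2832.
gcd(40, 37) = 1, and 40·(-12) + 37·(13) = 1.
So (j₀, k₀) = (-33984, 36816); general j = -33984 + 37t, k = 36816 - 40t.
j ≥ 0 ⇒ t ≥ 919; k ≥ 0 ⇒ t ≤ 920. That's 2 values of t.

2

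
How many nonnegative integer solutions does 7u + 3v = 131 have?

gcd(7, 3) = 1.
By Bézout, 7×(1) + 3×(-2) = 1.
One solution: (2, 39).
General: u = 2 + 3t, v = 39 - 7t.
u ≥ 0 ⇒ t ≥ 0; v ≥ 0 ⇒ t ≤ 5. So t ∈ [0, 5]: 6 solutions.

6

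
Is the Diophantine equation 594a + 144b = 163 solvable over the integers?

gcd(594, 144) = 18.
18 does not divide 163 (remainder 1), so no integer solutions.

no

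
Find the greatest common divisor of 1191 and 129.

3

gcd(1191, 129) = 3  (1191 = 9·129 + 30, 129 = 4·30 + 9, 30 = 3·9 + 3, 9 = 3·3).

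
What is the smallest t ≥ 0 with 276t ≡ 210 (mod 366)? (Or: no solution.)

18

gcd(366, 276) = 6  (366 = 1×276 + 90, 276 = 3×90 + 6, 90 = 15×6).
6 divides 210, so solutions exist.
Back-substituting, 276×(4) + 366×(-3) = 6.
So 276×(4) ≡ 6 (mod 366); multiply by 35: t ≡ 140 (mod 61).
Smallest nonnegative: t = 140 mod 61 = 18.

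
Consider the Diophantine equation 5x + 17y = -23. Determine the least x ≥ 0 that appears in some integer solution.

9

gcd(17, 5):
  17 = 3*5 + 2
  5 = 2*2 + 1
  2 = 2*1
so gcd(17, 5) = 1.
1 divides -23, so solutions exist.
Back-substitute for Bézout coefficients:
  1 = 5 - 2*2
  ... = 5*(7) + 17*(-2)
Scale by -23/1 = -23: (x₀, y₀) = (-161, 46).
General solution: x = -161 + 17t, y = 46 - 5t for integer t.
x ≥ 0: smallest is -161 mod 17 = 9 (at t = 10), with y = -4.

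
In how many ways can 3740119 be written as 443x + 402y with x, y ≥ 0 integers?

gcd(443, 402):
  443 = 1×402 + 41
  402 = 9×41 + 33
  41 = 1×33 + 8
  33 = 4×8 + 1
  8 = 8×1
so gcd(443, 402) = 1.
Back-substitute for Bézout coefficients:
  1 = 33 - 4×8
  ... = 443×(-49) + 402×(54)
Scale by 3740119: one solution is (-183265831, 201966426). Reduce x mod 402: (341, 8928).
General: x = 341 + 402t, y = 8928 - 443t.
x ≥ 0 ⇒ t ≥ 0; y ≥ 0 ⇒ t ≤ 20. So t ∈ [0, 20]: 21 solutions.

21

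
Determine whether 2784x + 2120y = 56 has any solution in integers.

gcd(2784, 2120) = 8  (2784 = 1·2120 + 664, 2120 = 3·664 + 128, 664 = 5·128 + 24, 128 = 5·24 + 8, 24 = 3·8).
8 divides 56, so integer solutions exist.

yes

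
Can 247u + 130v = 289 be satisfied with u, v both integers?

no

gcd(247, 130) = 13.
13 does not divide 289 (remainder 3), so no integer solutions.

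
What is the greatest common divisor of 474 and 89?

1

gcd(474, 89):
  474 = 5·89 + 29
  89 = 3·29 + 2
  29 = 14·2 + 1
  2 = 2·1
so gcd(474, 89) = 1.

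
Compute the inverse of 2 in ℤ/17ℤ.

9

gcd(17, 2) = 1  (17 = 8*2 + 1, 2 = 2*1).
Back-substituting, 2*(-8) + 17*(1) = 1.
So 2*-8 ≡ 1 (mod 17), and -8 mod 17 = 9.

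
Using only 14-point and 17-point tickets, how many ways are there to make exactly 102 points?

1

Need nonnegative integers with 14j + 17k = 102.
gcd(14, 17) = 1, and 14·(-6) + 17·(5) = 1.
So (j₀, k₀) = (-612, 510); general j = -612 + 17t, k = 510 - 14t.
j ≥ 0 ⇒ t ≥ 36; k ≥ 0 ⇒ t ≤ 36. That's 1 value of t.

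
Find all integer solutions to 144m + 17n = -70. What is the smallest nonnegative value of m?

gcd(144, 17) = 1  (144 = 8·17 + 8, 17 = 2·8 + 1, 8 = 8·1).
1 divides -70, so solutions exist.
Back-substituting, 144·(-2) + 17·(17) = 1.
Scale by -70/1 = -70: (m₀, n₀) = (140, -1190).
General solution: m = 140 + 17t, n = -1190 - 144t for integer t.
m ≥ 0: smallest is 140 mod 17 = 4 (at t = -8), with n = -38.

4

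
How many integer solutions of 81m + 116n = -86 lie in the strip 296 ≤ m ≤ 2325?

gcd(116, 81):
  116 = 1·81 + 35
  81 = 2·35 + 11
  35 = 3·11 + 2
  11 = 5·2 + 1
  2 = 2·1
so gcd(116, 81) = 1.
Back-substitute for Bézout coefficients:
  1 = 11 - 5·2
  ... = 81·(53) + 116·(-37)
Scale by -86: particular solution (-4558, 3182); reduce m mod 116: (82, -58).
General solution: m = 82 + 116t, n = -58 - 81t for integer t.
296 ≤ 82 + 116t ≤ 2325 gives t ∈ [2, 19], which is 18 values.

18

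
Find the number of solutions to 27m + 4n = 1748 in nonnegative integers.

17

gcd(27, 4) = 1  (27 = 6×4 + 3, 4 = 1×3 + 1, 3 = 3×1).
Back-substituting, 27×(-1) + 4×(7) = 1.
Scale by 1748: one solution is (-1748, 12236). Reduce m mod 4: (0, 437).
General: m = 0 + 4t, n = 437 - 27t.
m ≥ 0 ⇒ t ≥ 0; n ≥ 0 ⇒ t ≤ 16. So t ∈ [0, 16]: 17 solutions.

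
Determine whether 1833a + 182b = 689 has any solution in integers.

gcd(1833, 182) = 13  (1833 = 10×182 + 13, 182 = 14×13).
13 divides 689, so integer solutions exist.

yes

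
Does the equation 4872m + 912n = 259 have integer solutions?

gcd(4872, 912) = 24  (4872 = 5·912 + 312, 912 = 2·312 + 288, 312 = 1·288 + 24, 288 = 12·24).
24 does not divide 259 (remainder 19), so no integer solutions.

no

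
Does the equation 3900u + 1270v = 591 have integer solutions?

gcd(3900, 1270) = 10  (3900 = 3·1270 + 90, 1270 = 14·90 + 10, 90 = 9·10).
10 does not divide 591 (remainder 1), so no integer solutions.

no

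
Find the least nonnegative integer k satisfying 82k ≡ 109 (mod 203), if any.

187

gcd(203, 82):
  203 = 2×82 + 39
  82 = 2×39 + 4
  39 = 9×4 + 3
  4 = 1×3 + 1
  3 = 3×1
so gcd(203, 82) = 1.
1 divides 109, so solutions exist.
Back-substitute for Bézout coefficients:
  1 = 4 - 1×3
  ... = 82×(52) + 203×(-21)
So 82×(52) ≡ 1 (mod 203); multiply by 109: k ≡ 5668 (mod 203).
Smallest nonnegative: k = 5668 mod 203 = 187.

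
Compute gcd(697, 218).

1

gcd(697, 218):
  697 = 3*218 + 43
  218 = 5*43 + 3
  43 = 14*3 + 1
  3 = 3*1
so gcd(697, 218) = 1.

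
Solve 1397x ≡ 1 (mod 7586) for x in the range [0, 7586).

gcd(7586, 1397) = 1.
By Bézout, 1397*(-2373) + 7586*(437) = 1.
So 1397*-2373 ≡ 1 (mod 7586), and -2373 mod 7586 = 5213.

5213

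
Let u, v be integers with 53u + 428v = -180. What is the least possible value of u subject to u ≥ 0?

360

gcd(428, 53) = 1.
1 divides -180, so solutions exist.
By Bézout, 53·(105) + 428·(-13) = 1.
Scale by -180/1 = -180: (u₀, v₀) = (-18900, 2340).
General solution: u = -18900 + 428t, v = 2340 - 53t for integer t.
u ≥ 0: smallest is -18900 mod 428 = 360 (at t = 45), with v = -45.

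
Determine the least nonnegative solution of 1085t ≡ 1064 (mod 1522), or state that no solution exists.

gcd(1522, 1085) = 1  (1522 = 1*1085 + 437, 1085 = 2*437 + 211, 437 = 2*211 + 15, 211 = 14*15 + 1, 15 = 15*1).
1 divides 1064, so solutions exist.
Back-substituting, 1085*(101) + 1522*(-72) = 1.
So 1085*(101) ≡ 1 (mod 1522); multiply by 1064: t ≡ 107464 (mod 1522).
Smallest nonnegative: t = 107464 mod 1522 = 924.

924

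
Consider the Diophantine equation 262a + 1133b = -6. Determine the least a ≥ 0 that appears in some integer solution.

gcd(1133, 262) = 1.
1 divides -6, so solutions exist.
By Bézout, 262*(-160) + 1133*(37) = 1.
Scale by -6/1 = -6: (a₀, b₀) = (960, -222).
General solution: a = 960 + 1133t, b = -222 - 262t for integer t.
a ≥ 0: smallest is 960 mod 1133 = 960 (at t = 0), with b = -222.

960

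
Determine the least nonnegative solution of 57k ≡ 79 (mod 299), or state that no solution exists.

164

gcd(299, 57) = 1.
1 divides 79, so solutions exist.
By Bézout, 57×(21) + 299×(-4) = 1.
So 57×(21) ≡ 1 (mod 299); multiply by 79: k ≡ 1659 (mod 299).
Smallest nonnegative: k = 1659 mod 299 = 164.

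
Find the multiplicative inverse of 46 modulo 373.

gcd(373, 46):
  373 = 8·46 + 5
  46 = 9·5 + 1
  5 = 5·1
so gcd(373, 46) = 1.
Back-substitute for Bézout coefficients:
  1 = 46 - 9·5
  ... = 46·(73) + 373·(-9)
So 46·73 ≡ 1 (mod 373), and 73 mod 373 = 73.

73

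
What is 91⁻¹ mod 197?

13

gcd(197, 91) = 1.
By Bézout, 91×(13) + 197×(-6) = 1.
So 91×13 ≡ 1 (mod 197), and 13 mod 197 = 13.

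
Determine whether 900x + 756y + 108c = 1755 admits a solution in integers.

no

gcd(900, 756) = 36.
gcd(36, 108) = 36.
36 does not divide 1755 (remainder 27), so no integer solutions.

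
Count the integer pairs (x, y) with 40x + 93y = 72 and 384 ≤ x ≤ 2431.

22

gcd(93, 40) = 1.
By Bézout, 40×(7) + 93×(-3) = 1.
Particular solution: (39, -16).
General solution: x = 39 + 93t, y = -16 - 40t for integer t.
384 ≤ 39 + 93t ≤ 2431 gives t ∈ [4, 25], which is 22 values.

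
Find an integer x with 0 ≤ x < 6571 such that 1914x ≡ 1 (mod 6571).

6032

gcd(6571, 1914):
  6571 = 3*1914 + 829
  1914 = 2*829 + 256
  829 = 3*256 + 61
  256 = 4*61 + 12
  61 = 5*12 + 1
  12 = 12*1
so gcd(6571, 1914) = 1.
Back-substitute for Bézout coefficients:
  1 = 61 - 5*12
  ... = 1914*(-539) + 6571*(157)
So 1914*-539 ≡ 1 (mod 6571), and -539 mod 6571 = 6032.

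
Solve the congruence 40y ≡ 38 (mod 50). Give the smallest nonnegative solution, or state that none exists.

no solution

gcd(50, 40) = 10  (50 = 1×40 + 10, 40 = 4×10).
10 does not divide 38, so the congruence has no solution.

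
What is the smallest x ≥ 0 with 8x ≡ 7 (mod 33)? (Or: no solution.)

gcd(33, 8) = 1  (33 = 4×8 + 1, 8 = 8×1).
1 divides 7, so solutions exist.
Back-substituting, 8×(-4) + 33×(1) = 1.
So 8×(-4) ≡ 1 (mod 33); multiply by 7: x ≡ -28 (mod 33).
Smallest nonnegative: x = -28 mod 33 = 5.

5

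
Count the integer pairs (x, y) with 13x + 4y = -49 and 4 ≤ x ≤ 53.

12

gcd(13, 4) = 1.
By Bézout, 13·(1) + 4·(-3) = 1.
Particular solution: (3, -22).
General solution: x = 3 + 4t, y = -22 - 13t for integer t.
4 ≤ 3 + 4t ≤ 53 gives t ∈ [1, 12], which is 12 values.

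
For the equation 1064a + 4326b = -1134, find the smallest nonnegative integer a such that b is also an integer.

3

gcd(4326, 1064):
  4326 = 4·1064 + 70
  1064 = 15·70 + 14
  70 = 5·14
so gcd(4326, 1064) = 14.
14 divides -1134, so solutions exist.
Back-substitute for Bézout coefficients:
  14 = 1064 - 15·70
  ... = 1064·(61) + 4326·(-15)
Scale by -1134/14 = -81: (a₀, b₀) = (-4941, 1215).
General solution: a = -4941 + 309t, b = 1215 - 76t for integer t.
a ≥ 0: smallest is -4941 mod 309 = 3 (at t = 16), with b = -1.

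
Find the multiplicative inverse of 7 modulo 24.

gcd(24, 7):
  24 = 3*7 + 3
  7 = 2*3 + 1
  3 = 3*1
so gcd(24, 7) = 1.
Back-substitute for Bézout coefficients:
  1 = 7 - 2*3
  ... = 7*(7) + 24*(-2)
So 7*7 ≡ 1 (mod 24), and 7 mod 24 = 7.

7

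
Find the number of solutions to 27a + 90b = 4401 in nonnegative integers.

gcd(90, 27):
  90 = 3×27 + 9
  27 = 3×9
so gcd(90, 27) = 9.
Back-substitute for Bézout coefficients:
  9 = 90 - 3×27
  ... = 27×(-3) + 90×(1)
Scale by 489: one solution is (-1467, 489). Reduce a mod 10: (3, 48).
General: a = 3 + 10t, b = 48 - 3t.
a ≥ 0 ⇒ t ≥ 0; b ≥ 0 ⇒ t ≤ 16. So t ∈ [0, 16]: 17 solutions.

17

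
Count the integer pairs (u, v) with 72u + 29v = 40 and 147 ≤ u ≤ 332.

gcd(72, 29) = 1.
By Bézout, 72×(-2) + 29×(5) = 1.
Particular solution: (7, -16).
General solution: u = 7 + 29t, v = -16 - 72t for integer t.
147 ≤ 7 + 29t ≤ 332 gives t ∈ [5, 11], which is 7 values.

7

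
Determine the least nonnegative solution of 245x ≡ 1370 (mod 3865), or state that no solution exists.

gcd(3865, 245):
  3865 = 15*245 + 190
  245 = 1*190 + 55
  190 = 3*55 + 25
  55 = 2*25 + 5
  25 = 5*5
so gcd(3865, 245) = 5.
5 divides 1370, so solutions exist.
Back-substitute for Bézout coefficients:
  5 = 55 - 2*25
  ... = 245*(142) + 3865*(-9)
So 245*(142) ≡ 5 (mod 3865); multiply by 274: x ≡ 38908 (mod 773).
Smallest nonnegative: x = 38908 mod 773 = 258.

258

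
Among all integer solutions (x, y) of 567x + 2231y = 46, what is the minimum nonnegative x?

1633

gcd(2231, 567) = 1  (2231 = 3×567 + 530, 567 = 1×530 + 37, 530 = 14×37 + 12, 37 = 3×12 + 1, 12 = 12×1).
1 divides 46, so solutions exist.
Back-substituting, 567×(181) + 2231×(-46) = 1.
Scale by 46/1 = 46: (x₀, y₀) = (8326, -2116).
General solution: x = 8326 + 2231t, y = -2116 - 567t for integer t.
x ≥ 0: smallest is 8326 mod 2231 = 1633 (at t = -3), with y = -415.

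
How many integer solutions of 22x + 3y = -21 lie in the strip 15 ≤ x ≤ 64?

17

gcd(22, 3) = 1  (22 = 7·3 + 1, 3 = 3·1).
Back-substituting, 22·(1) + 3·(-7) = 1.
Scale by -21: particular solution (-21, 147); reduce x mod 3: (0, -7).
General solution: x = 0 + 3t, y = -7 - 22t for integer t.
15 ≤ 0 + 3t ≤ 64 gives t ∈ [5, 21], which is 17 values.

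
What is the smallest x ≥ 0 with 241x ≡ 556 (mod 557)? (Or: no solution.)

gcd(557, 241):
  557 = 2×241 + 75
  241 = 3×75 + 16
  75 = 4×16 + 11
  16 = 1×11 + 5
  11 = 2×5 + 1
  5 = 5×1
so gcd(557, 241) = 1.
1 divides 556, so solutions exist.
Back-substitute for Bézout coefficients:
  1 = 11 - 2×5
  ... = 241×(-104) + 557×(45)
So 241×(-104) ≡ 1 (mod 557); multiply by 556: x ≡ -57824 (mod 557).
Smallest nonnegative: x = -57824 mod 557 = 104.

104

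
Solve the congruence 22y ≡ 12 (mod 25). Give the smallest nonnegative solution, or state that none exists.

21

gcd(25, 22) = 1.
1 divides 12, so solutions exist.
By Bézout, 22×(8) + 25×(-7) = 1.
So 22×(8) ≡ 1 (mod 25); multiply by 12: y ≡ 96 (mod 25).
Smallest nonnegative: y = 96 mod 25 = 21.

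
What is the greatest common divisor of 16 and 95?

1

gcd(95, 16):
  95 = 5*16 + 15
  16 = 1*15 + 1
  15 = 15*1
so gcd(95, 16) = 1.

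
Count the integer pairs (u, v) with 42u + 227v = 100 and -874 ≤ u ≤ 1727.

11

gcd(227, 42) = 1  (227 = 5*42 + 17, 42 = 2*17 + 8, 17 = 2*8 + 1, 8 = 8*1).
Back-substituting, 42*(-27) + 227*(5) = 1.
Scale by 100: particular solution (-2700, 500); reduce u mod 227: (24, -4).
General solution: u = 24 + 227t, v = -4 - 42t for integer t.
-874 ≤ 24 + 227t ≤ 1727 gives t ∈ [-3, 7], which is 11 values.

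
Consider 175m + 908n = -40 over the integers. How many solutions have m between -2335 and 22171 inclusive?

gcd(908, 175):
  908 = 5*175 + 33
  175 = 5*33 + 10
  33 = 3*10 + 3
  10 = 3*3 + 1
  3 = 3*1
so gcd(908, 175) = 1.
Back-substitute for Bézout coefficients:
  1 = 10 - 3*3
  ... = 175*(275) + 908*(-53)
Scale by -40: particular solution (-11000, 2120); reduce m mod 908: (804, -155).
General solution: m = 804 + 908t, n = -155 - 175t for integer t.
-2335 ≤ 804 + 908t ≤ 22171 gives t ∈ [-3, 23], which is 27 values.

27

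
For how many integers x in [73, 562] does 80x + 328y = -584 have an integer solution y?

12

gcd(328, 80) = 8  (328 = 4·80 + 8, 80 = 10·8).
Back-substituting, 80·(-4) + 328·(1) = 8.
Scale by -73: particular solution (292, -73); reduce x mod 41: (5, -3).
General solution: x = 5 + 41t, y = -3 - 10t for integer t.
73 ≤ 5 + 41t ≤ 562 gives t ∈ [2, 13], which is 12 values.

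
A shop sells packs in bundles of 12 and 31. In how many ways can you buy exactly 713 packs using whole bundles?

Need nonnegative integers with 12j + 31k = 713.
gcd(12, 31) = 1, and 12·(13) + 31·(-5) = 1.
So (j₀, k₀) = (9269, -3565); general j = 9269 + 31t, k = -3565 - 12t.
j ≥ 0 ⇒ t ≥ -299; k ≥ 0 ⇒ t ≤ -298. That's 2 values of t.

2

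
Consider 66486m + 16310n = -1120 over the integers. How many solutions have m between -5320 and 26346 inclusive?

gcd(66486, 16310) = 14.
By Bézout, 66486·(144) + 16310·(-587) = 14.
Particular solution: (130, -530).
General solution: m = 130 + 1165t, n = -530 - 4749t for integer t.
-5320 ≤ 130 + 1165t ≤ 26346 gives t ∈ [-4, 22], which is 27 values.

27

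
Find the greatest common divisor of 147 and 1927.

1

gcd(1927, 147):
  1927 = 13*147 + 16
  147 = 9*16 + 3
  16 = 5*3 + 1
  3 = 3*1
so gcd(1927, 147) = 1.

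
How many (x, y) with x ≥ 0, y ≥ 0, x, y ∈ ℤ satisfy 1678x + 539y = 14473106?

gcd(1678, 539):
  1678 = 3·539 + 61
  539 = 8·61 + 51
  61 = 1·51 + 10
  51 = 5·10 + 1
  10 = 10·1
so gcd(1678, 539) = 1.
Back-substitute for Bézout coefficients:
  1 = 51 - 5·10
  ... = 1678·(-53) + 539·(165)
Scale by 14473106: one solution is (-767074618, 2388062490). Reduce x mod 539: (537, 25180).
General: x = 537 + 539t, y = 25180 - 1678t.
x ≥ 0 ⇒ t ≥ 0; y ≥ 0 ⇒ t ≤ 15. So t ∈ [0, 15]: 16 solutions.

16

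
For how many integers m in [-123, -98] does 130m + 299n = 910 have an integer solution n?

1

gcd(299, 130) = 13  (299 = 2*130 + 39, 130 = 3*39 + 13, 39 = 3*13).
Back-substituting, 130*(7) + 299*(-3) = 13.
Scale by 70: particular solution (490, -210); reduce m mod 23: (7, 0).
General solution: m = 7 + 23t, n = 0 - 10t for integer t.
-123 ≤ 7 + 23t ≤ -98 gives t ∈ [-5, -5], which is 1 value.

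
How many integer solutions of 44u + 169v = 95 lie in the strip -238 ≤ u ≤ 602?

5

gcd(169, 44) = 1.
By Bézout, 44×(73) + 169×(-19) = 1.
Particular solution: (6, -1).
General solution: u = 6 + 169t, v = -1 - 44t for integer t.
-238 ≤ 6 + 169t ≤ 602 gives t ∈ [-1, 3], which is 5 values.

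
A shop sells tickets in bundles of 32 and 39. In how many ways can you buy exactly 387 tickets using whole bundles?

Need nonnegative integers with 32j + 39k = 387.
gcd(32, 39) = 1, and 32·(11) + 39·(-9) = 1.
So (j₀, k₀) = (4257, -3483); general j = 4257 + 39t, k = -3483 - 32t.
j ≥ 0 ⇒ t ≥ -109; k ≥ 0 ⇒ t ≤ -109. That's 1 value of t.

1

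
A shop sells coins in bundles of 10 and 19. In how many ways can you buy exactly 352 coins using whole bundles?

2

Need nonnegative integers with 10j + 19k = 352.
gcd(10, 19) = 1, and 10·(2) + 19·(-1) = 1.
So (j₀, k₀) = (704, -352); general j = 704 + 19t, k = -352 - 10t.
j ≥ 0 ⇒ t ≥ -37; k ≥ 0 ⇒ t ≤ -36. That's 2 values of t.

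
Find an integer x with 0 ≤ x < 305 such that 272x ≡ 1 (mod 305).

268

gcd(305, 272):
  305 = 1·272 + 33
  272 = 8·33 + 8
  33 = 4·8 + 1
  8 = 8·1
so gcd(305, 272) = 1.
Back-substitute for Bézout coefficients:
  1 = 33 - 4·8
  ... = 272·(-37) + 305·(33)
So 272·-37 ≡ 1 (mod 305), and -37 mod 305 = 268.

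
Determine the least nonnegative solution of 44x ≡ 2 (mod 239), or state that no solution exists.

gcd(239, 44) = 1.
1 divides 2, so solutions exist.
By Bézout, 44·(-38) + 239·(7) = 1.
So 44·(-38) ≡ 1 (mod 239); multiply by 2: x ≡ -76 (mod 239).
Smallest nonnegative: x = -76 mod 239 = 163.

163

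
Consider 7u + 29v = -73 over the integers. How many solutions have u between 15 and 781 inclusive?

gcd(29, 7) = 1.
By Bézout, 7*(-4) + 29*(1) = 1.
Particular solution: (2, -3).
General solution: u = 2 + 29t, v = -3 - 7t for integer t.
15 ≤ 2 + 29t ≤ 781 gives t ∈ [1, 26], which is 26 values.

26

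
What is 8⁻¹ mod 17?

15

gcd(17, 8):
  17 = 2×8 + 1
  8 = 8×1
so gcd(17, 8) = 1.
Back-substitute for Bézout coefficients:
  1 = 17 - 2×8
  ... = 8×(-2) + 17×(1)
So 8×-2 ≡ 1 (mod 17), and -2 mod 17 = 15.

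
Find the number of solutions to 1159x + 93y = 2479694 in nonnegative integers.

23

gcd(1159, 93) = 1.
By Bézout, 1159*(13) + 93*(-162) = 1.
One solution: (83, 25629).
General: x = 83 + 93t, y = 25629 - 1159t.
x ≥ 0 ⇒ t ≥ 0; y ≥ 0 ⇒ t ≤ 22. So t ∈ [0, 22]: 23 solutions.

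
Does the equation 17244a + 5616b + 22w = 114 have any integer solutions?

gcd(17244, 5616) = 36  (17244 = 3*5616 + 396, 5616 = 14*396 + 72, 396 = 5*72 + 36, 72 = 2*36).
gcd(36, 22) = 2.
2 divides 114, so integer solutions exist.

yes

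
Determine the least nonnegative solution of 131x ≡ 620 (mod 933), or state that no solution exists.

gcd(933, 131) = 1  (933 = 7*131 + 16, 131 = 8*16 + 3, 16 = 5*3 + 1, 3 = 3*1).
1 divides 620, so solutions exist.
Back-substituting, 131*(-292) + 933*(41) = 1.
So 131*(-292) ≡ 1 (mod 933); multiply by 620: x ≡ -181040 (mod 933).
Smallest nonnegative: x = -181040 mod 933 = 895.

895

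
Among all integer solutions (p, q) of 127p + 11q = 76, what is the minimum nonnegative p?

9

gcd(127, 11) = 1  (127 = 11×11 + 6, 11 = 1×6 + 5, 6 = 1×5 + 1, 5 = 5×1).
1 divides 76, so solutions exist.
Back-substituting, 127×(2) + 11×(-23) = 1.
Scale by 76/1 = 76: (p₀, q₀) = (152, -1748).
General solution: p = 152 + 11t, q = -1748 - 127t for integer t.
p ≥ 0: smallest is 152 mod 11 = 9 (at t = -13), with q = -97.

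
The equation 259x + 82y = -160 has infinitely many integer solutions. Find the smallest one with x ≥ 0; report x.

gcd(259, 82) = 1.
1 divides -160, so solutions exist.
By Bézout, 259×(19) + 82×(-60) = 1.
Scale by -160/1 = -160: (x₀, y₀) = (-3040, 9600).
General solution: x = -3040 + 82t, y = 9600 - 259t for integer t.
x ≥ 0: smallest is -3040 mod 82 = 76 (at t = 38), with y = -242.

76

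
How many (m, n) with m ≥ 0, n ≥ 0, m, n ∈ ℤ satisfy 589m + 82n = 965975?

gcd(589, 82) = 1.
By Bézout, 589·(11) + 82·(-79) = 1.
One solution: (1, 11773).
General: m = 1 + 82t, n = 11773 - 589t.
m ≥ 0 ⇒ t ≥ 0; n ≥ 0 ⇒ t ≤ 19. So t ∈ [0, 19]: 20 solutions.

20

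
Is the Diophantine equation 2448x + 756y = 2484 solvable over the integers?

yes

gcd(2448, 756) = 36  (2448 = 3*756 + 180, 756 = 4*180 + 36, 180 = 5*36).
36 divides 2484, so integer solutions exist.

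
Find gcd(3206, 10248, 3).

1

gcd(10248, 3206) = 14.
gcd(14, 3) = 1.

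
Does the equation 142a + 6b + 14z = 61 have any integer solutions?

gcd(142, 6):
  142 = 23*6 + 4
  6 = 1*4 + 2
  4 = 2*2
so gcd(142, 6) = 2.
gcd(2, 14) = 2.
2 does not divide 61 (remainder 1), so no integer solutions.

no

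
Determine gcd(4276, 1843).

1

gcd(4276, 1843):
  4276 = 2×1843 + 590
  1843 = 3×590 + 73
  590 = 8×73 + 6
  73 = 12×6 + 1
  6 = 6×1
so gcd(4276, 1843) = 1.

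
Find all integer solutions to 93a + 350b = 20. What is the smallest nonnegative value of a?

gcd(350, 93) = 1  (350 = 3×93 + 71, 93 = 1×71 + 22, 71 = 3×22 + 5, 22 = 4×5 + 2, 5 = 2×2 + 1, 2 = 2×1).
1 divides 20, so solutions exist.
Back-substituting, 93×(-143) + 350×(38) = 1.
Scale by 20/1 = 20: (a₀, b₀) = (-2860, 760).
General solution: a = -2860 + 350t, b = 760 - 93t for integer t.
a ≥ 0: smallest is -2860 mod 350 = 290 (at t = 9), with b = -77.

290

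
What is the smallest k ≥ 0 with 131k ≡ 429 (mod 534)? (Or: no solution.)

309

gcd(534, 131):
  534 = 4·131 + 10
  131 = 13·10 + 1
  10 = 10·1
so gcd(534, 131) = 1.
1 divides 429, so solutions exist.
Back-substitute for Bézout coefficients:
  1 = 131 - 13·10
  ... = 131·(53) + 534·(-13)
So 131·(53) ≡ 1 (mod 534); multiply by 429: k ≡ 22737 (mod 534).
Smallest nonnegative: k = 22737 mod 534 = 309.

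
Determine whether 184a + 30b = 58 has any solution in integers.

gcd(184, 30) = 2.
2 divides 58, so integer solutions exist.

yes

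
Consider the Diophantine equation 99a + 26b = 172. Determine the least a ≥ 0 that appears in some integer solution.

2

gcd(99, 26) = 1.
1 divides 172, so solutions exist.
By Bézout, 99·(5) + 26·(-19) = 1.
Scale by 172/1 = 172: (a₀, b₀) = (860, -3268).
General solution: a = 860 + 26t, b = -3268 - 99t for integer t.
a ≥ 0: smallest is 860 mod 26 = 2 (at t = -33), with b = -1.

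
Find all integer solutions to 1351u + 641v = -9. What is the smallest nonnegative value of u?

gcd(1351, 641) = 1.
1 divides -9, so solutions exist.
By Bézout, 1351*(288) + 641*(-607) = 1.
Scale by -9/1 = -9: (u₀, v₀) = (-2592, 5463).
General solution: u = -2592 + 641t, v = 5463 - 1351t for integer t.
u ≥ 0: smallest is -2592 mod 641 = 613 (at t = 5), with v = -1292.

613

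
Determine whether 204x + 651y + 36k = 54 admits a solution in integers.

yes

gcd(651, 204):
  651 = 3*204 + 39
  204 = 5*39 + 9
  39 = 4*9 + 3
  9 = 3*3
so gcd(651, 204) = 3.
gcd(3, 36) = 3.
3 divides 54, so integer solutions exist.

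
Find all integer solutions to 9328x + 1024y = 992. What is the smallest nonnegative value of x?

gcd(9328, 1024) = 16  (9328 = 9×1024 + 112, 1024 = 9×112 + 16, 112 = 7×16).
16 divides 992, so solutions exist.
Back-substituting, 9328×(-9) + 1024×(82) = 16.
Scale by 992/16 = 62: (x₀, y₀) = (-558, 5084).
General solution: x = -558 + 64t, y = 5084 - 583t for integer t.
x ≥ 0: smallest is -558 mod 64 = 18 (at t = 9), with y = -163.

18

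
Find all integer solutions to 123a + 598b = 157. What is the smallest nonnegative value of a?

gcd(598, 123):
  598 = 4*123 + 106
  123 = 1*106 + 17
  106 = 6*17 + 4
  17 = 4*4 + 1
  4 = 4*1
so gcd(598, 123) = 1.
1 divides 157, so solutions exist.
Back-substitute for Bézout coefficients:
  1 = 17 - 4*4
  ... = 123*(141) + 598*(-29)
Scale by 157/1 = 157: (a₀, b₀) = (22137, -4553).
General solution: a = 22137 + 598t, b = -4553 - 123t for integer t.
a ≥ 0: smallest is 22137 mod 598 = 11 (at t = -37), with b = -2.

11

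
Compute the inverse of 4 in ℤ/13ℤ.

gcd(13, 4):
  13 = 3*4 + 1
  4 = 4*1
so gcd(13, 4) = 1.
Back-substitute for Bézout coefficients:
  1 = 13 - 3*4
  ... = 4*(-3) + 13*(1)
So 4*-3 ≡ 1 (mod 13), and -3 mod 13 = 10.

10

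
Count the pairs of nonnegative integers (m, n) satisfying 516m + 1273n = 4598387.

7

gcd(1273, 516) = 1.
By Bézout, 516×(412) + 1273×(-167) = 1.
One solution: (832, 3275).
General: m = 832 + 1273t, n = 3275 - 516t.
m ≥ 0 ⇒ t ≥ 0; n ≥ 0 ⇒ t ≤ 6. So t ∈ [0, 6]: 7 solutions.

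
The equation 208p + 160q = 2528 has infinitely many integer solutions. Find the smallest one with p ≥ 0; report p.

6

gcd(208, 160):
  208 = 1·160 + 48
  160 = 3·48 + 16
  48 = 3·16
so gcd(208, 160) = 16.
16 divides 2528, so solutions exist.
Back-substitute for Bézout coefficients:
  16 = 160 - 3·48
  ... = 208·(-3) + 160·(4)
Scale by 2528/16 = 158: (p₀, q₀) = (-474, 632).
General solution: p = -474 + 10t, q = 632 - 13t for integer t.
p ≥ 0: smallest is -474 mod 10 = 6 (at t = 48), with q = 8.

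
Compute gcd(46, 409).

gcd(409, 46):
  409 = 8×46 + 41
  46 = 1×41 + 5
  41 = 8×5 + 1
  5 = 5×1
so gcd(409, 46) = 1.

1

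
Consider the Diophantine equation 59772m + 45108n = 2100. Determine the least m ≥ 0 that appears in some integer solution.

gcd(59772, 45108):
  59772 = 1×45108 + 14664
  45108 = 3×14664 + 1116
  14664 = 13×1116 + 156
  1116 = 7×156 + 24
  156 = 6×24 + 12
  24 = 2×12
so gcd(59772, 45108) = 12.
12 divides 2100, so solutions exist.
Back-substitute for Bézout coefficients:
  12 = 156 - 6×24
  ... = 59772×(1738) + 45108×(-2303)
Scale by 2100/12 = 175: (m₀, n₀) = (304150, -403025).
General solution: m = 304150 + 3759t, n = -403025 - 4981t for integer t.
m ≥ 0: smallest is 304150 mod 3759 = 3430 (at t = -80), with n = -4545.

3430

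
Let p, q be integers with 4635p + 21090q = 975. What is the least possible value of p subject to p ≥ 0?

gcd(21090, 4635):
  21090 = 4×4635 + 2550
  4635 = 1×2550 + 2085
  2550 = 1×2085 + 465
  2085 = 4×465 + 225
  465 = 2×225 + 15
  225 = 15×15
so gcd(21090, 4635) = 15.
15 divides 975, so solutions exist.
Back-substitute for Bézout coefficients:
  15 = 465 - 2×225
  ... = 4635×(-91) + 21090×(20)
Scale by 975/15 = 65: (p₀, q₀) = (-5915, 1300).
General solution: p = -5915 + 1406t, q = 1300 - 309t for integer t.
p ≥ 0: smallest is -5915 mod 1406 = 1115 (at t = 5), with q = -245.

1115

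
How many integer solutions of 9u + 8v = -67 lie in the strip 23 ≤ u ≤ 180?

gcd(9, 8) = 1  (9 = 1×8 + 1, 8 = 8×1).
Back-substituting, 9×(1) + 8×(-1) = 1.
Scale by -67: particular solution (-67, 67); reduce u mod 8: (5, -14).
General solution: u = 5 + 8t, v = -14 - 9t for integer t.
23 ≤ 5 + 8t ≤ 180 gives t ∈ [3, 21], which is 19 values.

19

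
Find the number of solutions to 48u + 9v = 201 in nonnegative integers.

gcd(48, 9):
  48 = 5·9 + 3
  9 = 3·3
so gcd(48, 9) = 3.
Back-substitute for Bézout coefficients:
  3 = 48 - 5·9
  ... = 48·(1) + 9·(-5)
Scale by 67: one solution is (67, -335). Reduce u mod 3: (1, 17).
General: u = 1 + 3t, v = 17 - 16t.
u ≥ 0 ⇒ t ≥ 0; v ≥ 0 ⇒ t ≤ 1. So t ∈ [0, 1]: 2 solutions.

2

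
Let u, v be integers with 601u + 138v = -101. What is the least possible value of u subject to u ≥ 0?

gcd(601, 138) = 1.
1 divides -101, so solutions exist.
By Bézout, 601×(31) + 138×(-135) = 1.
Scale by -101/1 = -101: (u₀, v₀) = (-3131, 13635).
General solution: u = -3131 + 138t, v = 13635 - 601t for integer t.
u ≥ 0: smallest is -3131 mod 138 = 43 (at t = 23), with v = -188.

43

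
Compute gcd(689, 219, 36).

1

gcd(689, 219):
  689 = 3*219 + 32
  219 = 6*32 + 27
  32 = 1*27 + 5
  27 = 5*5 + 2
  5 = 2*2 + 1
  2 = 2*1
so gcd(689, 219) = 1.
gcd(1, 36) = 1.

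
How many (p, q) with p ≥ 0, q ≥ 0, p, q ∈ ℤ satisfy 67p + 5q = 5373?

gcd(67, 5) = 1  (67 = 13×5 + 2, 5 = 2×2 + 1, 2 = 2×1).
Back-substituting, 67×(-2) + 5×(27) = 1.
Scale by 5373: one solution is (-10746, 145071). Reduce p mod 5: (4, 1021).
General: p = 4 + 5t, q = 1021 - 67t.
p ≥ 0 ⇒ t ≥ 0; q ≥ 0 ⇒ t ≤ 15. So t ∈ [0, 15]: 16 solutions.

16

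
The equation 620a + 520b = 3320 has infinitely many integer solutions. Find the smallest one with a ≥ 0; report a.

2

gcd(620, 520) = 20  (620 = 1×520 + 100, 520 = 5×100 + 20, 100 = 5×20).
20 divides 3320, so solutions exist.
Back-substituting, 620×(-5) + 520×(6) = 20.
Scale by 3320/20 = 166: (a₀, b₀) = (-830, 996).
General solution: a = -830 + 26t, b = 996 - 31t for integer t.
a ≥ 0: smallest is -830 mod 26 = 2 (at t = 32), with b = 4.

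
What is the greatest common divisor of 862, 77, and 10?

1

gcd(862, 77) = 1  (862 = 11*77 + 15, 77 = 5*15 + 2, 15 = 7*2 + 1, 2 = 2*1).
gcd(1, 10) = 1.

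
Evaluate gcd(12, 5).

1

gcd(12, 5):
  12 = 2×5 + 2
  5 = 2×2 + 1
  2 = 2×1
so gcd(12, 5) = 1.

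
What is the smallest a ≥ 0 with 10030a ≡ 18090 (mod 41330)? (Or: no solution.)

3595

gcd(41330, 10030) = 10.
10 divides 18090, so solutions exist.
By Bézout, 10030·(-1298) + 41330·(315) = 10.
So 10030·(-1298) ≡ 10 (mod 41330); multiply by 1809: a ≡ -2348082 (mod 4133).
Smallest nonnegative: a = -2348082 mod 4133 = 3595.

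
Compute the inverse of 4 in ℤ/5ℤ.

4

gcd(5, 4) = 1  (5 = 1·4 + 1, 4 = 4·1).
Back-substituting, 4·(-1) + 5·(1) = 1.
So 4·-1 ≡ 1 (mod 5), and -1 mod 5 = 4.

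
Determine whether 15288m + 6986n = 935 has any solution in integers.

gcd(15288, 6986) = 14.
14 does not divide 935 (remainder 11), so no integer solutions.

no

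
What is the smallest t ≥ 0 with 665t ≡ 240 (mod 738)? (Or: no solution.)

gcd(738, 665) = 1.
1 divides 240, so solutions exist.
By Bézout, 665*(-91) + 738*(82) = 1.
So 665*(-91) ≡ 1 (mod 738); multiply by 240: t ≡ -21840 (mod 738).
Smallest nonnegative: t = -21840 mod 738 = 300.

300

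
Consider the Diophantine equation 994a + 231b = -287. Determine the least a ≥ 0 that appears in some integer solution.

gcd(994, 231) = 7.
7 divides -287, so solutions exist.
By Bézout, 994*(10) + 231*(-43) = 7.
Scale by -287/7 = -41: (a₀, b₀) = (-410, 1763).
General solution: a = -410 + 33t, b = 1763 - 142t for integer t.
a ≥ 0: smallest is -410 mod 33 = 19 (at t = 13), with b = -83.

19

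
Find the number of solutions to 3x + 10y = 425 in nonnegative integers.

gcd(10, 3):
  10 = 3*3 + 1
  3 = 3*1
so gcd(10, 3) = 1.
Back-substitute for Bézout coefficients:
  1 = 10 - 3*3
  ... = 3*(-3) + 10*(1)
Scale by 425: one solution is (-1275, 425). Reduce x mod 10: (5, 41).
General: x = 5 + 10t, y = 41 - 3t.
x ≥ 0 ⇒ t ≥ 0; y ≥ 0 ⇒ t ≤ 13. So t ∈ [0, 13]: 14 solutions.

14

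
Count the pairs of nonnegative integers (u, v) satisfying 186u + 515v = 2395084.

25

gcd(515, 186):
  515 = 2×186 + 143
  186 = 1×143 + 43
  143 = 3×43 + 14
  43 = 3×14 + 1
  14 = 14×1
so gcd(515, 186) = 1.
Back-substitute for Bézout coefficients:
  1 = 43 - 3×14
  ... = 186×(36) + 515×(-13)
Scale by 2395084: one solution is (86223024, -31136092). Reduce u mod 515: (179, 4586).
General: u = 179 + 515t, v = 4586 - 186t.
u ≥ 0 ⇒ t ≥ 0; v ≥ 0 ⇒ t ≤ 24. So t ∈ [0, 24]: 25 solutions.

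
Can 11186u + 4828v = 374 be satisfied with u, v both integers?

yes

gcd(11186, 4828) = 34.
34 divides 374, so integer solutions exist.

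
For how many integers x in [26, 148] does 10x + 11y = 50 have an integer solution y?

12

gcd(11, 10) = 1  (11 = 1*10 + 1, 10 = 10*1).
Back-substituting, 10*(-1) + 11*(1) = 1.
Scale by 50: particular solution (-50, 50); reduce x mod 11: (5, 0).
General solution: x = 5 + 11t, y = 0 - 10t for integer t.
26 ≤ 5 + 11t ≤ 148 gives t ∈ [2, 13], which is 12 values.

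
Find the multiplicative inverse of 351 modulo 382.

gcd(382, 351):
  382 = 1*351 + 31
  351 = 11*31 + 10
  31 = 3*10 + 1
  10 = 10*1
so gcd(382, 351) = 1.
Back-substitute for Bézout coefficients:
  1 = 31 - 3*10
  ... = 351*(-37) + 382*(34)
So 351*-37 ≡ 1 (mod 382), and -37 mod 382 = 345.

345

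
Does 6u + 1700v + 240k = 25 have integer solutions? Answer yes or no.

gcd(1700, 6) = 2  (1700 = 283·6 + 2, 6 = 3·2).
gcd(2, 240) = 2.
2 does not divide 25 (remainder 1), so no integer solutions.

no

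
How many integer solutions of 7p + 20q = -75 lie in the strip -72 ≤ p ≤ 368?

gcd(20, 7) = 1  (20 = 2·7 + 6, 7 = 1·6 + 1, 6 = 6·1).
Back-substituting, 7·(3) + 20·(-1) = 1.
Scale by -75: particular solution (-225, 75); reduce p mod 20: (15, -9).
General solution: p = 15 + 20t, q = -9 - 7t for integer t.
-72 ≤ 15 + 20t ≤ 368 gives t ∈ [-4, 17], which is 22 values.

22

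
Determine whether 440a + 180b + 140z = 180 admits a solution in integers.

gcd(440, 180) = 20.
gcd(20, 140) = 20.
20 divides 180, so integer solutions exist.

yes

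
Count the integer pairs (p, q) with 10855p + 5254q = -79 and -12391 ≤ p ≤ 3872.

3

gcd(10855, 5254) = 1  (10855 = 2·5254 + 347, 5254 = 15·347 + 49, 347 = 7·49 + 4, 49 = 12·4 + 1, 4 = 4·1).
Back-substituting, 10855·(-1287) + 5254·(2659) = 1.
Scale by -79: particular solution (101673, -210061); reduce p mod 5254: (1847, -3816).
General solution: p = 1847 + 5254t, q = -3816 - 10855t for integer t.
-12391 ≤ 1847 + 5254t ≤ 3872 gives t ∈ [-2, 0], which is 3 values.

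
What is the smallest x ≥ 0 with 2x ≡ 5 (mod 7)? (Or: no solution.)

gcd(7, 2):
  7 = 3*2 + 1
  2 = 2*1
so gcd(7, 2) = 1.
1 divides 5, so solutions exist.
Back-substitute for Bézout coefficients:
  1 = 7 - 3*2
  ... = 2*(-3) + 7*(1)
So 2*(-3) ≡ 1 (mod 7); multiply by 5: x ≡ -15 (mod 7).
Smallest nonnegative: x = -15 mod 7 = 6.

6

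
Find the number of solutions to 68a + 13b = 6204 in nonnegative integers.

gcd(68, 13) = 1.
By Bézout, 68·(-4) + 13·(21) = 1.
One solution: (1, 472).
General: a = 1 + 13t, b = 472 - 68t.
a ≥ 0 ⇒ t ≥ 0; b ≥ 0 ⇒ t ≤ 6. So t ∈ [0, 6]: 7 solutions.

7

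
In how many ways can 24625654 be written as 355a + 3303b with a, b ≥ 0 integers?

gcd(3303, 355) = 1  (3303 = 9*355 + 108, 355 = 3*108 + 31, 108 = 3*31 + 15, 31 = 2*15 + 1, 15 = 15*1).
Back-substituting, 355*(214) + 3303*(-23) = 1.
Scale by 24625654: one solution is (5269889956, -566390042). Reduce a mod 3303: (3001, 7133).
General: a = 3001 + 3303t, b = 7133 - 355t.
a ≥ 0 ⇒ t ≥ 0; b ≥ 0 ⇒ t ≤ 20. So t ∈ [0, 20]: 21 solutions.

21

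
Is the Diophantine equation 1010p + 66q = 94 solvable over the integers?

yes

gcd(1010, 66):
  1010 = 15·66 + 20
  66 = 3·20 + 6
  20 = 3·6 + 2
  6 = 3·2
so gcd(1010, 66) = 2.
2 divides 94, so integer solutions exist.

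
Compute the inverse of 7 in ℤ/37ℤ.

gcd(37, 7) = 1.
By Bézout, 7·(16) + 37·(-3) = 1.
So 7·16 ≡ 1 (mod 37), and 16 mod 37 = 16.

16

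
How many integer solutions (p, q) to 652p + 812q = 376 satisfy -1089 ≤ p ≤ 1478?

12

gcd(812, 652) = 4  (812 = 1*652 + 160, 652 = 4*160 + 12, 160 = 13*12 + 4, 12 = 3*4).
Back-substituting, 652*(-66) + 812*(53) = 4.
Scale by 94: particular solution (-6204, 4982); reduce p mod 203: (89, -71).
General solution: p = 89 + 203t, q = -71 - 163t for integer t.
-1089 ≤ 89 + 203t ≤ 1478 gives t ∈ [-5, 6], which is 12 values.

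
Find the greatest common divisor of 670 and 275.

gcd(670, 275) = 5  (670 = 2·275 + 120, 275 = 2·120 + 35, 120 = 3·35 + 15, 35 = 2·15 + 5, 15 = 3·5).

5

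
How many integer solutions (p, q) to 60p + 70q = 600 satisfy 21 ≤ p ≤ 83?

gcd(70, 60) = 10  (70 = 1*60 + 10, 60 = 6*10).
Back-substituting, 60*(-1) + 70*(1) = 10.
Scale by 60: particular solution (-60, 60); reduce p mod 7: (3, 6).
General solution: p = 3 + 7t, q = 6 - 6t for integer t.
21 ≤ 3 + 7t ≤ 83 gives t ∈ [3, 11], which is 9 values.

9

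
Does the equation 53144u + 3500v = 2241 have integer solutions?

gcd(53144, 3500) = 28.
28 does not divide 2241 (remainder 1), so no integer solutions.

no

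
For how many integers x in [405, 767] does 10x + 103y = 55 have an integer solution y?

3

gcd(103, 10) = 1.
By Bézout, 10·(31) + 103·(-3) = 1.
Particular solution: (57, -5).
General solution: x = 57 + 103t, y = -5 - 10t for integer t.
405 ≤ 57 + 103t ≤ 767 gives t ∈ [4, 6], which is 3 values.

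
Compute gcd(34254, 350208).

gcd(350208, 34254):
  350208 = 10×34254 + 7668
  34254 = 4×7668 + 3582
  7668 = 2×3582 + 504
  3582 = 7×504 + 54
  504 = 9×54 + 18
  54 = 3×18
so gcd(350208, 34254) = 18.

18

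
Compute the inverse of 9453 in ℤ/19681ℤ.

13764

gcd(19681, 9453):
  19681 = 2*9453 + 775
  9453 = 12*775 + 153
  775 = 5*153 + 10
  153 = 15*10 + 3
  10 = 3*3 + 1
  3 = 3*1
so gcd(19681, 9453) = 1.
Back-substitute for Bézout coefficients:
  1 = 10 - 3*3
  ... = 9453*(-5917) + 19681*(2842)
So 9453*-5917 ≡ 1 (mod 19681), and -5917 mod 19681 = 13764.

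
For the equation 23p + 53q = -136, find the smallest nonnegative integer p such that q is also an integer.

1

gcd(53, 23):
  53 = 2·23 + 7
  23 = 3·7 + 2
  7 = 3·2 + 1
  2 = 2·1
so gcd(53, 23) = 1.
1 divides -136, so solutions exist.
Back-substitute for Bézout coefficients:
  1 = 7 - 3·2
  ... = 23·(-23) + 53·(10)
Scale by -136/1 = -136: (p₀, q₀) = (3128, -1360).
General solution: p = 3128 + 53t, q = -1360 - 23t for integer t.
p ≥ 0: smallest is 3128 mod 53 = 1 (at t = -59), with q = -3.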